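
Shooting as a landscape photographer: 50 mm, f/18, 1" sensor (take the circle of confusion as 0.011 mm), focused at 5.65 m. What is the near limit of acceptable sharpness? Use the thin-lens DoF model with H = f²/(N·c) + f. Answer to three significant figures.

Hyperfocal distance H = f²/(N·c) + f = 50²/(18 × 0.011) + 50 = 2500/0.198 + 50 ≈ 12676.3 mm ≈ 12.68 m.
Near limit Dn = s·(H − f)/(H + s − 2f) = 5650 × (12676.3 − 50) / (12676.3 + 5650 − 2 × 50) = 5650 × 12626.3 / 18226.3 ≈ 3914.0 mm ≈ 3.91 m.

3.91 m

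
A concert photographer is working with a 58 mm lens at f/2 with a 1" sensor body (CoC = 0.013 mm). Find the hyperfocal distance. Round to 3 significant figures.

Hyperfocal distance H = f²/(N·c) + f = 58²/(2 × 0.013) + 58 = 3364/0.026 + 58 ≈ 129442.6 mm ≈ 129 m.

129 m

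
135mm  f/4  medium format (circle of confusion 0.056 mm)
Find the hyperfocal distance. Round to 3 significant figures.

Hyperfocal distance H = f²/(N·c) + f = 135²/(4 × 0.056) + 135 = 18225/0.224 + 135 ≈ 81496.6 mm ≈ 81.5 m.

81.5 m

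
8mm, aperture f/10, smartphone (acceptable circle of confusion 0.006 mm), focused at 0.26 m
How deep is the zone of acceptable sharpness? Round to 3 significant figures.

130 mm

Hyperfocal distance H = f²/(N·c) + f = 8²/(10 × 0.006) + 8 = 64/0.06 + 8 ≈ 1074.7 mm ≈ 1.075 m.
Near limit Dn = s·(H − f)/(H + s − 2f) = 260 × (1074.7 − 8) / (1074.7 + 260 − 2 × 8) = 260 × 1066.7 / 1318.7 ≈ 210.31 mm.
Far limit Df = s·(H − f)/(H − s) = 260 × (1074.7 − 8) / (1074.7 − 260) = 260 × 1066.7 / 814.7 ≈ 340.43 mm.
Depth of field = Df − Dn = 340.43 − 210.31 ≈ 130.12 mm.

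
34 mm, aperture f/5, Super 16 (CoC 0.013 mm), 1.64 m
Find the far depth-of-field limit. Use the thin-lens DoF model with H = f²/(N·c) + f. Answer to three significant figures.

Hyperfocal distance H = f²/(N·c) + f = 34²/(5 × 0.013) + 34 = 1156/0.065 + 34 ≈ 17818.6 mm ≈ 17.82 m.
Far limit Df = s·(H − f)/(H − s) = 1640 × (17818.6 − 34) / (17818.6 − 1640) = 1640 × 17784.6 / 16178.6 ≈ 1802.8 mm ≈ 1.80 m.

1.80 m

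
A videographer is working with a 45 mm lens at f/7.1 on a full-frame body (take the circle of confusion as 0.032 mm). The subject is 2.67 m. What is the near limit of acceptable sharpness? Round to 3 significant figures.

2.06 m

Hyperfocal distance H = f²/(N·c) + f = 45²/(7.1 × 0.032) + 45 = 2025/0.2272 + 45 ≈ 8957.9 mm ≈ 8.958 m.
Near limit Dn = s·(H − f)/(H + s − 2f) = 2670 × (8957.9 − 45) / (8957.9 + 2670 − 2 × 45) = 2670 × 8912.9 / 11537.9 ≈ 2062.5 mm ≈ 2.06 m.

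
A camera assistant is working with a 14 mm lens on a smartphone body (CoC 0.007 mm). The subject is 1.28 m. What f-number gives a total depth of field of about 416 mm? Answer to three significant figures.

Write h = H − f = f²/(N·c). The thin-lens limits are Dn = s·h/(h + (s−f)) and Df = s·h/(h − (s−f)), so DoF = Df − Dn = 2·s·(s−f)·h / (h² − (s−f)²).
That is a quadratic in h: DoF·h² − 2·s·(s−f)·h − DoF·(s−f)² = 0 ⇒ h = (s−f)·(s + √(s² + DoF²)) / DoF = 1266 × (1280 + √(1280² + 416²)) / 416 = 1266 × (1280 + 1345.90) / 416 ≈ 7991.3 mm.
Then N = f²/(c·h) = 14² / (0.007 × 7991.3) = 196 / 55.939 ≈ 3.50.

f/3.50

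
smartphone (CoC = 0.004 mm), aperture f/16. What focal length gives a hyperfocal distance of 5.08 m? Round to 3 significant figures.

From H = f²/(N·c) + f, with f ≪ H: f ≈ √(H·N·c) = √(5080 × 16 × 0.004) = √325.12 ≈ 18.03 mm.
The +f correction barely moves this — solving exactly, f² + N·c·f − N·c·H = 0 ⇒ f = (−N·c + √((N·c)² + 4·N·c·H))/2 = (−0.064 + √1300.5)/2 ≈ 17.999 mm, so f ≈ 18.0 mm.

18.0 mm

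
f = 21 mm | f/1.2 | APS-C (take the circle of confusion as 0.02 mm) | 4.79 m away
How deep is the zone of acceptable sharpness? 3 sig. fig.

2.67 m

Hyperfocal distance H = f²/(N·c) + f = 21²/(1.2 × 0.02) + 21 = 441/0.024 + 21 ≈ 18396.0 mm ≈ 18.40 m.
Near limit Dn = s·(H − f)/(H + s − 2f) = 4790 × (18396.0 − 21) / (18396.0 + 4790 − 2 × 21) = 4790 × 18375.0 / 23144.0 ≈ 3803.0 mm.
Far limit Df = s·(H − f)/(H − s) = 4790 × (18396.0 − 21) / (18396.0 − 4790) = 4790 × 18375.0 / 13606.0 ≈ 6468.9 mm.
Depth of field = Df − Dn = 6468.9 − 3803.0 ≈ 2665.9 mm ≈ 2.67 m.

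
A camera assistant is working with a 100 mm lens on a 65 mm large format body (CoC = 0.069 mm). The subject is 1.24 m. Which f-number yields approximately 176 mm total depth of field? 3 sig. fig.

f/8.98

Write h = H − f = f²/(N·c). The thin-lens limits are Dn = s·h/(h + (s−f)) and Df = s·h/(h − (s−f)), so DoF = Df − Dn = 2·s·(s−f)·h / (h² − (s−f)²).
That is a quadratic in h: DoF·h² − 2·s·(s−f)·h − DoF·(s−f)² = 0 ⇒ h = (s−f)·(s + √(s² + DoF²)) / DoF = 1140 × (1240 + √(1240² + 176²)) / 176 = 1140 × (1240 + 1252.43) / 176 ≈ 16144 mm.
Then N = f²/(c·h) = 100² / (0.069 × 16144) = 10000 / 1113.9 ≈ 8.98.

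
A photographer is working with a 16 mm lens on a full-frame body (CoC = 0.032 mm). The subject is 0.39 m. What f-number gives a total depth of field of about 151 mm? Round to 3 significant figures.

f/4

Write h = H − f = f²/(N·c). The thin-lens limits are Dn = s·h/(h + (s−f)) and Df = s·h/(h − (s−f)), so DoF = Df − Dn = 2·s·(s−f)·h / (h² − (s−f)²).
That is a quadratic in h: DoF·h² − 2·s·(s−f)·h − DoF·(s−f)² = 0 ⇒ h = (s−f)·(s + √(s² + DoF²)) / DoF = 374 × (390 + √(390² + 151²)) / 151 = 374 × (390 + 418.212) / 151 ≈ 2001.8 mm.
Then N = f²/(c·h) = 16² / (0.032 × 2001.8) = 256 / 64.057 ≈ 4.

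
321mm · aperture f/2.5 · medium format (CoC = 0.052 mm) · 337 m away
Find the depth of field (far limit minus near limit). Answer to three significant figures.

349 m

Hyperfocal distance H = f²/(N·c) + f = 321²/(2.5 × 0.052) + 321 = 103041/0.13 + 321 ≈ 792944.1 mm ≈ 792.9 m.
Near limit Dn = s·(H − f)/(H + s − 2f) = 337000 × (792944.1 − 321) / (792944.1 + 337000 − 2 × 321) = 337000 × 792623.1 / 1129302.1 ≈ 236530 mm.
Far limit Df = s·(H − f)/(H − s) = 337000 × (792944.1 − 321) / (792944.1 − 337000) = 337000 × 792623.1 / 455944.1 ≈ 585848 mm.
Depth of field = Df − Dn = 585848 − 236530 ≈ 349318 mm ≈ 349 m.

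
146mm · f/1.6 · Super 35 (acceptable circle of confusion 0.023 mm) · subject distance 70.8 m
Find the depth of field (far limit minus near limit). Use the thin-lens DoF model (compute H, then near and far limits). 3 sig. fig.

17.5 m

Hyperfocal distance H = f²/(N·c) + f = 146²/(1.6 × 0.023) + 146 = 21316/0.0368 + 146 ≈ 579385.1 mm ≈ 579.4 m.
Near limit Dn = s·(H − f)/(H + s − 2f) = 70800 × (579385.1 − 146) / (579385.1 + 70800 − 2 × 146) = 70800 × 579239.1 / 649893.1 ≈ 63103 mm.
Far limit Df = s·(H − f)/(H − s) = 70800 × (579385.1 − 146) / (579385.1 − 70800) = 70800 × 579239.1 / 508585.1 ≈ 80636 mm.
Depth of field = Df − Dn = 80636 − 63103 ≈ 17533 mm ≈ 17.5 m.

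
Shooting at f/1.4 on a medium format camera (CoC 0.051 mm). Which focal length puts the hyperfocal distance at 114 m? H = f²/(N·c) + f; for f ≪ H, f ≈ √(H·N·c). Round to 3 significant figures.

90.2 mm

From H = f²/(N·c) + f, with f ≪ H: f ≈ √(H·N·c) = √(114000 × 1.4 × 0.051) = √8139.6 ≈ 90.22 mm.
The +f correction barely moves this — solving exactly, f² + N·c·f − N·c·H = 0 ⇒ f = (−N·c + √((N·c)² + 4·N·c·H))/2 = (−0.0714 + √32558)/2 ≈ 90.184 mm, so f ≈ 90.2 mm.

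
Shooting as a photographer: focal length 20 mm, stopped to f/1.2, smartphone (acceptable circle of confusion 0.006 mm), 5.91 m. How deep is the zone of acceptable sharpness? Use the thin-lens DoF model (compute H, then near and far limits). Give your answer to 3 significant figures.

Hyperfocal distance H = f²/(N·c) + f = 20²/(1.2 × 0.006) + 20 = 400/0.0072 + 20 ≈ 55575.6 mm ≈ 55.58 m.
Near limit Dn = s·(H − f)/(H + s − 2f) = 5910 × (55575.6 − 20) / (55575.6 + 5910 − 2 × 20) = 5910 × 55555.6 / 61445.6 ≈ 5343.5 mm.
Far limit Df = s·(H − f)/(H − s) = 5910 × (55575.6 − 20) / (55575.6 − 5910) = 5910 × 55555.6 / 49665.6 ≈ 6610.9 mm.
Depth of field = Df − Dn = 6610.9 − 5343.5 ≈ 1267.4 mm ≈ 1.27 m.

1.27 m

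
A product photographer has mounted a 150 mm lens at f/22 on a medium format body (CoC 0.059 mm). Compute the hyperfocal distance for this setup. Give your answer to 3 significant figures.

Hyperfocal distance H = f²/(N·c) + f = 150²/(22 × 0.059) + 150 = 22500/1.298 + 150 ≈ 17484.4 mm ≈ 17.5 m.

17.5 m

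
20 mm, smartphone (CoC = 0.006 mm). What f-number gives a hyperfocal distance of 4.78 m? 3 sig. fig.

Rearrange H = f²/(N·c) + f for N: N = f² / ((H − f)·c).
N = 20² / ((4780 − 20) × 0.006) = 400 / 28.56 ≈ 14.

f/14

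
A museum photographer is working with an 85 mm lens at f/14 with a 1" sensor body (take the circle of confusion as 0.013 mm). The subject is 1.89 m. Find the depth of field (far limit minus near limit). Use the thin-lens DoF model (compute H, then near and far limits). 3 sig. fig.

Hyperfocal distance H = f²/(N·c) + f = 85²/(14 × 0.013) + 85 = 7225/0.182 + 85 ≈ 39782.8 mm ≈ 39.78 m.
Near limit Dn = s·(H − f)/(H + s − 2f) = 1890 × (39782.8 − 85) / (39782.8 + 1890 − 2 × 85) = 1890 × 39697.8 / 41502.8 ≈ 1807.80 mm.
Far limit Df = s·(H − f)/(H − s) = 1890 × (39782.8 − 85) / (39782.8 − 1890) = 1890 × 39697.8 / 37892.8 ≈ 1980.03 mm.
Depth of field = Df − Dn = 1980.03 − 1807.80 ≈ 172.23 mm.

172 mm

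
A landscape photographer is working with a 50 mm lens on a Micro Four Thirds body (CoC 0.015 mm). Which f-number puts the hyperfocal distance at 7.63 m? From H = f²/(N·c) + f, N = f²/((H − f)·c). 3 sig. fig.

Rearrange H = f²/(N·c) + f for N: N = f² / ((H − f)·c).
N = 50² / ((7630 − 50) × 0.015) = 2500 / 113.7 ≈ 22.

f/22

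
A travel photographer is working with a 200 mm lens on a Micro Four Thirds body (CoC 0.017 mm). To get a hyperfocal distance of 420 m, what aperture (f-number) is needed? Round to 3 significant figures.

f/5.60

Rearrange H = f²/(N·c) + f for N: N = f² / ((H − f)·c).
N = 200² / ((420000 − 200) × 0.017) = 40000 / 7137 ≈ 5.60.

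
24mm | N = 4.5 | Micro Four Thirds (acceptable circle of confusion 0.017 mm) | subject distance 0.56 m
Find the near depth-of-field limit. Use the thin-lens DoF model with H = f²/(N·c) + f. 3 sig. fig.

0.523 m

Hyperfocal distance H = f²/(N·c) + f = 24²/(4.5 × 0.017) + 24 = 576/0.0765 + 24 ≈ 7553.4 mm ≈ 7.553 m.
Near limit Dn = s·(H − f)/(H + s − 2f) = 560 × (7553.4 − 24) / (7553.4 + 560 − 2 × 24) = 560 × 7529.4 / 8065.4 ≈ 522.78 mm ≈ 0.523 m.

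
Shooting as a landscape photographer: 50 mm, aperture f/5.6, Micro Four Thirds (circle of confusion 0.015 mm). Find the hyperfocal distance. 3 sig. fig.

Hyperfocal distance H = f²/(N·c) + f = 50²/(5.6 × 0.015) + 50 = 2500/0.084 + 50 ≈ 29811.9 mm ≈ 29.8 m.

29.8 m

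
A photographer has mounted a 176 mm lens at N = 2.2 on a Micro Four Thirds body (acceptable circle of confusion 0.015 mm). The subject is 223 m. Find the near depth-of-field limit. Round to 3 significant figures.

180 m

Hyperfocal distance H = f²/(N·c) + f = 176²/(2.2 × 0.015) + 176 = 30976/0.033 + 176 ≈ 938842.7 mm ≈ 938.8 m.
Near limit Dn = s·(H − f)/(H + s − 2f) = 223000 × (938842.7 − 176) / (938842.7 + 223000 − 2 × 176) = 223000 × 938666.7 / 1161490.7 ≈ 180219 mm ≈ 180 m.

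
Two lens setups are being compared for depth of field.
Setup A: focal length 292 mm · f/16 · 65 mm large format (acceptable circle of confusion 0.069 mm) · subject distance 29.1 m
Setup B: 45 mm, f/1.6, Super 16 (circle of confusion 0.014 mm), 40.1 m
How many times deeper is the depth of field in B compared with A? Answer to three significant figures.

1.75

Setup A: H = 292²/(16×0.069) + 292 ≈ 77523.9 mm; DoF = Df − Dn = 46412 − 21194 ≈ 25218 mm.
Setup B: H = 45²/(1.6×0.014) + 45 ≈ 90446.8 mm; DoF = Df − Dn = 72003 − 27788 ≈ 44215 mm.
Ratio = 44215 / 25218 ≈ 1.75.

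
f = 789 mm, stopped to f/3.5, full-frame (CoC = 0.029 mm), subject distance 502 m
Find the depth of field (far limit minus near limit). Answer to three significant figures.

Hyperfocal distance H = f²/(N·c) + f = 789²/(3.5 × 0.029) + 789 = 622521/0.1015 + 789 ≈ 6134000.8 mm ≈ 6134 m.
Near limit Dn = s·(H − f)/(H + s − 2f) = 502000 × (6134000.8 − 789) / (6134000.8 + 502000 − 2 × 789) = 502000 × 6133211.8 / 6634422.8 ≈ 464075 mm.
Far limit Df = s·(H − f)/(H − s) = 502000 × (6134000.8 − 789) / (6134000.8 − 502000) = 502000 × 6133211.8 / 5632000.8 ≈ 546675 mm.
Depth of field = Df − Dn = 546675 − 464075 ≈ 82600 mm ≈ 82.6 m.

82.6 m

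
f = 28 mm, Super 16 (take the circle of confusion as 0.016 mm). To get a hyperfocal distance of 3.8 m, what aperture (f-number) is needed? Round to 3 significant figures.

Rearrange H = f²/(N·c) + f for N: N = f² / ((H − f)·c).
N = 28² / ((3800 − 28) × 0.016) = 784 / 60.35 ≈ 13.

f/13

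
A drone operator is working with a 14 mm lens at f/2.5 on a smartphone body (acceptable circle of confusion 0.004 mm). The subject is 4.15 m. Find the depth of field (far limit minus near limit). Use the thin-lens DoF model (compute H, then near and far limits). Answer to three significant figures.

1.83 m

Hyperfocal distance H = f²/(N·c) + f = 14²/(2.5 × 0.004) + 14 = 196/0.01 + 14 ≈ 19614.0 mm ≈ 19.61 m.
Near limit Dn = s·(H − f)/(H + s − 2f) = 4150 × (19614.0 − 14) / (19614.0 + 4150 − 2 × 14) = 4150 × 19600.0 / 23736.0 ≈ 3426.9 mm.
Far limit Df = s·(H − f)/(H − s) = 4150 × (19614.0 − 14) / (19614.0 − 4150) = 4150 × 19600.0 / 15464.0 ≈ 5260.0 mm.
Depth of field = Df − Dn = 5260.0 − 3426.9 ≈ 1833.1 mm ≈ 1.83 m.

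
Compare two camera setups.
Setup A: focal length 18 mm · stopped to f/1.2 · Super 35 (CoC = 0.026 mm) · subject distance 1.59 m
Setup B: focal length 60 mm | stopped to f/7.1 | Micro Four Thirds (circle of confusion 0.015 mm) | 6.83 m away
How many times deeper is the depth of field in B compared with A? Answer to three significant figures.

5.79

Setup A: H = 18²/(1.2×0.026) + 18 ≈ 10402.6 mm; DoF = Df − Dn = 1873.63 − 1380.95 ≈ 492.68 mm.
Setup B: H = 60²/(7.1×0.015) + 60 ≈ 33862.8 mm; DoF = Df − Dn = 8540.5 − 5690.3 ≈ 2850.2 mm.
Ratio = 2850.2 / 492.68 ≈ 5.79.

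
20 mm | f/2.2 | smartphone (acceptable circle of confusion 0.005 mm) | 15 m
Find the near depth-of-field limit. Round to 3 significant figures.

10.6 m

Hyperfocal distance H = f²/(N·c) + f = 20²/(2.2 × 0.005) + 20 = 400/0.011 + 20 ≈ 36383.6 mm ≈ 36.38 m.
Near limit Dn = s·(H − f)/(H + s − 2f) = 15000 × (36383.6 − 20) / (36383.6 + 15000 − 2 × 20) = 15000 × 36363.6 / 51343.6 ≈ 10624 mm ≈ 10.6 m.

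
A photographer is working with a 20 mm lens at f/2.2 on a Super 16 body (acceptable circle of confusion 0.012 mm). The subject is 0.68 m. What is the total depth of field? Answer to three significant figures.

59.4 mm

Hyperfocal distance H = f²/(N·c) + f = 20²/(2.2 × 0.012) + 20 = 400/0.0264 + 20 ≈ 15171.5 mm ≈ 15.17 m.
Near limit Dn = s·(H − f)/(H + s − 2f) = 680 × (15171.5 − 20) / (15171.5 + 680 − 2 × 20) = 680 × 15151.5 / 15811.5 ≈ 651.616 mm.
Far limit Df = s·(H − f)/(H − s) = 680 × (15171.5 − 20) / (15171.5 − 680) = 680 × 15151.5 / 14491.5 ≈ 710.970 mm.
Depth of field = Df − Dn = 710.970 − 651.616 ≈ 59.354 mm.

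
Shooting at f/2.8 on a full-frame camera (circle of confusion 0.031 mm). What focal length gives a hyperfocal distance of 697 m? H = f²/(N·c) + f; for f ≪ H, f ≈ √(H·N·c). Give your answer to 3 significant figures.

246 mm

From H = f²/(N·c) + f, with f ≪ H: f ≈ √(H·N·c) = √(697000 × 2.8 × 0.031) = √60500 ≈ 246.0 mm.
The +f correction barely moves this — solving exactly, f² + N·c·f − N·c·H = 0 ⇒ f = (−N·c + √((N·c)² + 4·N·c·H))/2 = (−0.0868 + √241998)/2 ≈ 245.92 mm, so f ≈ 246 mm.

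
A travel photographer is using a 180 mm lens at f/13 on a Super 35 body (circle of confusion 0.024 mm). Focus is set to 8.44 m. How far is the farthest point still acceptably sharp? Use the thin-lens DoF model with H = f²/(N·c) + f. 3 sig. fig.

9.17 m

Hyperfocal distance H = f²/(N·c) + f = 180²/(13 × 0.024) + 180 = 32400/0.312 + 180 ≈ 104026.2 mm ≈ 104.0 m.
Far limit Df = s·(H − f)/(H − s) = 8440 × (104026.2 − 180) / (104026.2 − 8440) = 8440 × 103846.2 / 95586.2 ≈ 9169.3 mm ≈ 9.17 m.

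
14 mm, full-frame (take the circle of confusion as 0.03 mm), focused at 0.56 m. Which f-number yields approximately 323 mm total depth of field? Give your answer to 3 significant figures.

Write h = H − f = f²/(N·c). The thin-lens limits are Dn = s·h/(h + (s−f)) and Df = s·h/(h − (s−f)), so DoF = Df − Dn = 2·s·(s−f)·h / (h² − (s−f)²).
That is a quadratic in h: DoF·h² − 2·s·(s−f)·h − DoF·(s−f)² = 0 ⇒ h = (s−f)·(s + √(s² + DoF²)) / DoF = 546 × (560 + √(560² + 323²)) / 323 = 546 × (560 + 646.474) / 323 ≈ 2039.4 mm.
Then N = f²/(c·h) = 14² / (0.03 × 2039.4) = 196 / 61.183 ≈ 3.20.

f/3.20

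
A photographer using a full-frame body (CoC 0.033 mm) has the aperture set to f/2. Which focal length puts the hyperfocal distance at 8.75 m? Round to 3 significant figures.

From H = f²/(N·c) + f, with f ≪ H: f ≈ √(H·N·c) = √(8750 × 2 × 0.033) = √577.50 ≈ 24.03 mm.
The +f correction barely moves this — solving exactly, f² + N·c·f − N·c·H = 0 ⇒ f = (−N·c + √((N·c)² + 4·N·c·H))/2 = (−0.066 + √2310.0)/2 ≈ 23.998 mm, so f ≈ 24.0 mm.

24.0 mm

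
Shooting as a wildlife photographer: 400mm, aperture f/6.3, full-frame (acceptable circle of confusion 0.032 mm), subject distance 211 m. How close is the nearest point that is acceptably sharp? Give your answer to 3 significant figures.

Hyperfocal distance H = f²/(N·c) + f = 400²/(6.3 × 0.032) + 400 = 160000/0.2016 + 400 ≈ 794050.8 mm ≈ 794.1 m.
Near limit Dn = s·(H − f)/(H + s − 2f) = 211000 × (794050.8 − 400) / (794050.8 + 211000 − 2 × 400) = 211000 × 793650.8 / 1004250.8 ≈ 166751 mm ≈ 167 m.

167 m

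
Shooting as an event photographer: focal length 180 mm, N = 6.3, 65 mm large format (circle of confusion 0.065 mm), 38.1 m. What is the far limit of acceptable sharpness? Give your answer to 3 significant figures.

73.2 m

Hyperfocal distance H = f²/(N·c) + f = 180²/(6.3 × 0.065) + 180 = 32400/0.4095 + 180 ≈ 79300.9 mm ≈ 79.30 m.
Far limit Df = s·(H − f)/(H − s) = 38100 × (79300.9 − 180) / (79300.9 − 38100) = 38100 × 79120.9 / 41200.9 ≈ 73166 mm ≈ 73.2 m.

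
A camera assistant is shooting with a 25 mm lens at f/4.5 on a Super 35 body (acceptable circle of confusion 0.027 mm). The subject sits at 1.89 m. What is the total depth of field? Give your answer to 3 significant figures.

Hyperfocal distance H = f²/(N·c) + f = 25²/(4.5 × 0.027) + 25 = 625/0.1215 + 25 ≈ 5169.0 mm ≈ 5.169 m.
Near limit Dn = s·(H − f)/(H + s − 2f) = 1890 × (5169.0 − 25) / (5169.0 + 1890 − 2 × 25) = 1890 × 5144.0 / 7009.0 ≈ 1387.1 mm.
Far limit Df = s·(H − f)/(H − s) = 1890 × (5169.0 − 25) / (5169.0 − 1890) = 1890 × 5144.0 / 3279.0 ≈ 2965.0 mm.
Depth of field = Df − Dn = 2965.0 − 1387.1 ≈ 1577.9 mm ≈ 1.58 m.

1.58 m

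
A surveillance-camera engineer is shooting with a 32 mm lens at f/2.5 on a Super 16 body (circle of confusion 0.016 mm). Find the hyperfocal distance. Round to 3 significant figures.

25.6 m

Hyperfocal distance H = f²/(N·c) + f = 32²/(2.5 × 0.016) + 32 = 1024/0.04 + 32 ≈ 25632.0 mm ≈ 25.6 m.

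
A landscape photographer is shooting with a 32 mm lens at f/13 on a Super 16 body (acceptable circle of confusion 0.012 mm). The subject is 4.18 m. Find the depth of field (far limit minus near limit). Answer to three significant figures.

Hyperfocal distance H = f²/(N·c) + f = 32²/(13 × 0.012) + 32 = 1024/0.156 + 32 ≈ 6596.1 mm ≈ 6.596 m.
Near limit Dn = s·(H − f)/(H + s − 2f) = 4180 × (6596.1 − 32) / (6596.1 + 4180 − 2 × 32) = 4180 × 6564.1 / 10712.1 ≈ 2561.4 mm.
Far limit Df = s·(H − f)/(H − s) = 4180 × (6596.1 − 32) / (6596.1 − 4180) = 4180 × 6564.1 / 2416.1 ≈ 11356.3 mm.
Depth of field = Df − Dn = 11356.3 − 2561.4 ≈ 8794.9 mm ≈ 8.79 m.

8.79 m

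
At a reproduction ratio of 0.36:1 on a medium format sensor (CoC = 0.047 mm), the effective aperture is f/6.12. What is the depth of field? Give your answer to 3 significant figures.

At magnification m, DoF ≈ 2·N_eff·c/m² = 2 × 6.12 × 0.047 / 0.36² = 0.5753 / 0.1296 ≈ 4.44 mm.

4.44 mm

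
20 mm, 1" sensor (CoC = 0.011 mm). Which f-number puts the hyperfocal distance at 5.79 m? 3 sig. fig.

f/6.30

Rearrange H = f²/(N·c) + f for N: N = f² / ((H − f)·c).
N = 20² / ((5790 − 20) × 0.011) = 400 / 63.47 ≈ 6.30.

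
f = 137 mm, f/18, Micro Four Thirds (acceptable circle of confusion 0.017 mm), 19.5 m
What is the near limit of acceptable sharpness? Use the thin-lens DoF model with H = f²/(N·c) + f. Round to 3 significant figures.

Hyperfocal distance H = f²/(N·c) + f = 137²/(18 × 0.017) + 137 = 18769/0.306 + 137 ≈ 61473.6 mm ≈ 61.47 m.
Near limit Dn = s·(H − f)/(H + s − 2f) = 19500 × (61473.6 − 137) / (61473.6 + 19500 − 2 × 137) = 19500 × 61336.6 / 80699.6 ≈ 14821 mm ≈ 14.8 m.

14.8 m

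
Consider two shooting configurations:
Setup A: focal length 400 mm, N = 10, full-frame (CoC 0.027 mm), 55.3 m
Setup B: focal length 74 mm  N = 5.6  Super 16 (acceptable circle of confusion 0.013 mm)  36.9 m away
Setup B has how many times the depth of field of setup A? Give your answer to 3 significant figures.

4.60

Setup A: H = 400²/(10×0.027) + 400 ≈ 592992.6 mm; DoF = Df − Dn = 60946 − 50611 ≈ 10335 mm.
Setup B: H = 74²/(5.6×0.013) + 74 ≈ 75293.8 mm; DoF = Df − Dn = 72293 − 24772 ≈ 47521 mm.
Ratio = 47521 / 10335 ≈ 4.60.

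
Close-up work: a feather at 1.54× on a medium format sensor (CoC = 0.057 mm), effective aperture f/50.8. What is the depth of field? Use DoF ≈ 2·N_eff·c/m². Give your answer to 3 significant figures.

At magnification m, DoF ≈ 2·N_eff·c/m² = 2 × 50.8 × 0.057 / 1.54² = 5.791 / 2.372 ≈ 2.44 mm.

2.44 mm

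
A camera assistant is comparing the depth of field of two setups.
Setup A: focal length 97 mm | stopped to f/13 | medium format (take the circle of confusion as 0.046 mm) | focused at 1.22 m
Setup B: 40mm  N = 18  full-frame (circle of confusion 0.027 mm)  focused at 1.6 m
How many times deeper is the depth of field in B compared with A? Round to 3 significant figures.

11.2

Setup A: H = 97²/(13×0.046) + 97 ≈ 15831.1 mm; DoF = Df − Dn = 1313.77 − 1138.73 ≈ 175.04 mm.
Setup B: H = 40²/(18×0.027) + 40 ≈ 3332.2 mm; DoF = Df − Dn = 3041.0 − 1085.6 ≈ 1955.4 mm.
Ratio = 1955.4 / 175.04 ≈ 11.2.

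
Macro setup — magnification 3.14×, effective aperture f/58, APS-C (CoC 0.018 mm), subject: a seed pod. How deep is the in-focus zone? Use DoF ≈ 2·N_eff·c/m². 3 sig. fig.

At magnification m, DoF ≈ 2·N_eff·c/m² = 2 × 58 × 0.018 / 3.14² = 2.088 / 9.86 ≈ 0.212 mm.

0.212 mm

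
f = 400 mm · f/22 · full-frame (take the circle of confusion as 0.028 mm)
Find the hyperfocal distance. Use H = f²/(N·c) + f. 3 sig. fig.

Hyperfocal distance H = f²/(N·c) + f = 400²/(22 × 0.028) + 400 = 160000/0.616 + 400 ≈ 260140.3 mm ≈ 260 m.

260 m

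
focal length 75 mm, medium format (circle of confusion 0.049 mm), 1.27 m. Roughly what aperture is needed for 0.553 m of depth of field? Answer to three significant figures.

f/20

Write h = H − f = f²/(N·c). The thin-lens limits are Dn = s·h/(h + (s−f)) and Df = s·h/(h − (s−f)), so DoF = Df − Dn = 2·s·(s−f)·h / (h² − (s−f)²).
That is a quadratic in h: DoF·h² − 2·s·(s−f)·h − DoF·(s−f)² = 0 ⇒ h = (s−f)·(s + √(s² + DoF²)) / DoF = 1195 × (1270 + √(1270² + 553²)) / 553 = 1195 × (1270 + 1385.17) / 553 ≈ 5737.7 mm.
Then N = f²/(c·h) = 75² / (0.049 × 5737.7) = 5625 / 281.15 ≈ 20.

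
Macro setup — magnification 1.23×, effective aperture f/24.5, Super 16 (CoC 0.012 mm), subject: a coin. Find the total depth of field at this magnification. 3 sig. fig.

0.389 mm

At magnification m, DoF ≈ 2·N_eff·c/m² = 2 × 24.5 × 0.012 / 1.23² = 0.588 / 1.513 ≈ 0.389 mm.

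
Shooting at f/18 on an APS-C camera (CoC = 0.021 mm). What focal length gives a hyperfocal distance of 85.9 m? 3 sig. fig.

180 mm

From H = f²/(N·c) + f, with f ≪ H: f ≈ √(H·N·c) = √(85900 × 18 × 0.021) = √32470 ≈ 180.2 mm.
The +f correction barely moves this — solving exactly, f² + N·c·f − N·c·H = 0 ⇒ f = (−N·c + √((N·c)² + 4·N·c·H))/2 = (−0.378 + √129881)/2 ≈ 180.01 mm, so f ≈ 180 mm.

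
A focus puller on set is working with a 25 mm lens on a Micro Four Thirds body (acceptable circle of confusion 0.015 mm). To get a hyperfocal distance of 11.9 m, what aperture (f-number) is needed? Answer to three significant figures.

f/3.51

Rearrange H = f²/(N·c) + f for N: N = f² / ((H − f)·c).
N = 25² / ((11900 − 25) × 0.015) = 625 / 178.1 ≈ 3.51.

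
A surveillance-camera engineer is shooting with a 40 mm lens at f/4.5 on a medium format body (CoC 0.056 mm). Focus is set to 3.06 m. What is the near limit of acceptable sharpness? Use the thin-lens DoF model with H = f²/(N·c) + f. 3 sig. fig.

2.07 m

Hyperfocal distance H = f²/(N·c) + f = 40²/(4.5 × 0.056) + 40 = 1600/0.252 + 40 ≈ 6389.2 mm ≈ 6.389 m.
Near limit Dn = s·(H − f)/(H + s − 2f) = 3060 × (6389.2 − 40) / (6389.2 + 3060 − 2 × 40) = 3060 × 6349.2 / 9369.2 ≈ 2073.7 mm ≈ 2.07 m.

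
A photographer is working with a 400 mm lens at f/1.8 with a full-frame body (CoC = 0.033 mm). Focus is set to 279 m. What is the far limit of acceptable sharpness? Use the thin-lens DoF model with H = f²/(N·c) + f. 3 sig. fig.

Hyperfocal distance H = f²/(N·c) + f = 400²/(1.8 × 0.033) + 400 = 160000/0.0594 + 400 ≈ 2694002.7 mm ≈ 2694 m.
Far limit Df = s·(H − f)/(H − s) = 279000 × (2694002.7 − 400) / (2694002.7 − 279000) = 279000 × 2693602.7 / 2415002.7 ≈ 311186 mm ≈ 311 m.

311 m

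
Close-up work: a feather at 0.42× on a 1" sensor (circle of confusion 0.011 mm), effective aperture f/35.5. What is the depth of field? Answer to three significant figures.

4.43 mm

At magnification m, DoF ≈ 2·N_eff·c/m² = 2 × 35.5 × 0.011 / 0.42² = 0.781 / 0.1764 ≈ 4.43 mm.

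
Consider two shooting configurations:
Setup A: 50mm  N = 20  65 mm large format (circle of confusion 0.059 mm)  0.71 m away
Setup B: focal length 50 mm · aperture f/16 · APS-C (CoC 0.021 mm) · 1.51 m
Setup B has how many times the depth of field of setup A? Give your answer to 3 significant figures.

1.26

Setup A: H = 50²/(20×0.059) + 50 ≈ 2168.6 mm; DoF = Df − Dn = 1031.26 − 541.36 ≈ 489.90 mm.
Setup B: H = 50²/(16×0.021) + 50 ≈ 7490.5 mm; DoF = Df − Dn = 1878.63 − 1262.31 ≈ 616.32 mm.
Ratio = 616.32 / 489.90 ≈ 1.26.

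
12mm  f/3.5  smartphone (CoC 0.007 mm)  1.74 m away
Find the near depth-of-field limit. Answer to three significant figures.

1.34 m

Hyperfocal distance H = f²/(N·c) + f = 12²/(3.5 × 0.007) + 12 = 144/0.0245 + 12 ≈ 5889.6 mm ≈ 5.890 m.
Near limit Dn = s·(H − f)/(H + s − 2f) = 1740 × (5889.6 − 12) / (5889.6 + 1740 − 2 × 12) = 1740 × 5877.6 / 7605.6 ≈ 1344.7 mm ≈ 1.34 m.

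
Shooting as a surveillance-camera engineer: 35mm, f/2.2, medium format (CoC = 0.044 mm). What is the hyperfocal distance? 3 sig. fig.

12.7 m

Hyperfocal distance H = f²/(N·c) + f = 35²/(2.2 × 0.044) + 35 = 1225/0.0968 + 35 ≈ 12690.0 mm ≈ 12.7 m.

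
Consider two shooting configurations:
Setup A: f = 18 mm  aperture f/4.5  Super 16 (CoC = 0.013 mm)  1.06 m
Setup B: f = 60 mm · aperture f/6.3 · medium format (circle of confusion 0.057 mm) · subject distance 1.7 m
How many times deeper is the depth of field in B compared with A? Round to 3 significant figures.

1.38

Setup A: H = 18²/(4.5×0.013) + 18 ≈ 5556.5 mm; DoF = Df − Dn = 1305.64 − 892.15 ≈ 413.49 mm.
Setup B: H = 60²/(6.3×0.057) + 60 ≈ 10085.1 mm; DoF = Df − Dn = 2032.50 − 1461.00 ≈ 571.50 mm.
Ratio = 571.50 / 413.49 ≈ 1.38.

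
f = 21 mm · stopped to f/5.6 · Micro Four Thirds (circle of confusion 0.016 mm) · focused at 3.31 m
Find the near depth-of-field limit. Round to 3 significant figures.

1.98 m

Hyperfocal distance H = f²/(N·c) + f = 21²/(5.6 × 0.016) + 21 = 441/0.0896 + 21 ≈ 4942.9 mm ≈ 4.943 m.
Near limit Dn = s·(H − f)/(H + s − 2f) = 3310 × (4942.9 − 21) / (4942.9 + 3310 − 2 × 21) = 3310 × 4921.9 / 8210.9 ≈ 1984.1 mm ≈ 1.98 m.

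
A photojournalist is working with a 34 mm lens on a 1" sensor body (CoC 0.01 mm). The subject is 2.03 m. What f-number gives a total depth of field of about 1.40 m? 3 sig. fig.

Write h = H − f = f²/(N·c). The thin-lens limits are Dn = s·h/(h + (s−f)) and Df = s·h/(h − (s−f)), so DoF = Df − Dn = 2·s·(s−f)·h / (h² − (s−f)²).
That is a quadratic in h: DoF·h² − 2·s·(s−f)·h − DoF·(s−f)² = 0 ⇒ h = (s−f)·(s + √(s² + DoF²)) / DoF = 1996 × (2030 + √(2030² + 1400²)) / 1400 = 1996 × (2030 + 2465.95) / 1400 ≈ 6409.9 mm.
Then N = f²/(c·h) = 34² / (0.01 × 6409.9) = 1156 / 64.099 ≈ 18.

f/18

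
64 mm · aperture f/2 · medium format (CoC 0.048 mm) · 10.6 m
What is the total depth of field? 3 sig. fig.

Hyperfocal distance H = f²/(N·c) + f = 64²/(2 × 0.048) + 64 = 4096/0.096 + 64 ≈ 42730.7 mm ≈ 42.73 m.
Near limit Dn = s·(H − f)/(H + s − 2f) = 10600 × (42730.7 − 64) / (42730.7 + 10600 − 2 × 64) = 10600 × 42666.7 / 53202.7 ≈ 8500.8 mm.
Far limit Df = s·(H − f)/(H − s) = 10600 × (42730.7 − 64) / (42730.7 − 10600) = 10600 × 42666.7 / 32130.7 ≈ 14075.9 mm.
Depth of field = Df − Dn = 14075.9 − 8500.8 ≈ 5575.1 mm ≈ 5.58 m.

5.58 m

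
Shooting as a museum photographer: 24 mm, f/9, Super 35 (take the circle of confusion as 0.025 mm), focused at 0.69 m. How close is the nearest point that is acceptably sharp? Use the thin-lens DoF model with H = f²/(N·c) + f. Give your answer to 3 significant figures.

Hyperfocal distance H = f²/(N·c) + f = 24²/(9 × 0.025) + 24 = 576/0.225 + 24 ≈ 2584.0 mm ≈ 2.584 m.
Near limit Dn = s·(H − f)/(H + s − 2f) = 690 × (2584.0 − 24) / (2584.0 + 690 − 2 × 24) = 690 × 2560.0 / 3226.0 ≈ 547.55 mm ≈ 0.548 m.

0.548 m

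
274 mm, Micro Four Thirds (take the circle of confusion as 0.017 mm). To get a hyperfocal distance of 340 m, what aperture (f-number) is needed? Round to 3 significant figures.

Rearrange H = f²/(N·c) + f for N: N = f² / ((H − f)·c).
N = 274² / ((340000 − 274) × 0.017) = 75076 / 5775 ≈ 13.

f/13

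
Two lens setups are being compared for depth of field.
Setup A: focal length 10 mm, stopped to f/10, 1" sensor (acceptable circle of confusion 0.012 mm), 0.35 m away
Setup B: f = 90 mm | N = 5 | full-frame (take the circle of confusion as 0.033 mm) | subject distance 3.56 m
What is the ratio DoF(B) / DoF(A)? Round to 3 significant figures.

1.48

Setup A: H = 10²/(10×0.012) + 10 ≈ 843.3 mm; DoF = Df − Dn = 591.22 − 248.58 ≈ 342.64 mm.
Setup B: H = 90²/(5×0.033) + 90 ≈ 49180.9 mm; DoF = Df − Dn = 3830.78 − 3324.97 ≈ 505.81 mm.
Ratio = 505.81 / 342.64 ≈ 1.48.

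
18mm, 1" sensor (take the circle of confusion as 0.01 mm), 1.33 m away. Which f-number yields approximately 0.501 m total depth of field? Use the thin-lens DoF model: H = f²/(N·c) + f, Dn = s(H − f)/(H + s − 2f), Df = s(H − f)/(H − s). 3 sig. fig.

f/4.50

Write h = H − f = f²/(N·c). The thin-lens limits are Dn = s·h/(h + (s−f)) and Df = s·h/(h − (s−f)), so DoF = Df − Dn = 2·s·(s−f)·h / (h² − (s−f)²).
That is a quadratic in h: DoF·h² − 2·s·(s−f)·h − DoF·(s−f)² = 0 ⇒ h = (s−f)·(s + √(s² + DoF²)) / DoF = 1312 × (1330 + √(1330² + 501²)) / 501 = 1312 × (1330 + 1421.23) / 501 ≈ 7204.8 mm.
Then N = f²/(c·h) = 18² / (0.01 × 7204.8) = 324 / 72.048 ≈ 4.50.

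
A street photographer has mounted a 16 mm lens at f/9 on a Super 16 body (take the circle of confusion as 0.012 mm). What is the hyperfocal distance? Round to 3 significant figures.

Hyperfocal distance H = f²/(N·c) + f = 16²/(9 × 0.012) + 16 = 256/0.108 + 16 ≈ 2386.4 mm ≈ 2.39 m.

2.39 m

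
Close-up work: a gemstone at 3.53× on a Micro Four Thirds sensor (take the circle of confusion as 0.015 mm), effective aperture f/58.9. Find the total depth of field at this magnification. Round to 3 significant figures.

0.142 mm

At magnification m, DoF ≈ 2·N_eff·c/m² = 2 × 58.9 × 0.015 / 3.53² = 1.767 / 12.46 ≈ 0.142 mm.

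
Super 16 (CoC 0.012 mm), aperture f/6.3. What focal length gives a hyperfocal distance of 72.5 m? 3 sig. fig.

74.0 mm

From H = f²/(N·c) + f, with f ≪ H: f ≈ √(H·N·c) = √(72500 × 6.3 × 0.012) = √5481.0 ≈ 74.03 mm.
The +f correction barely moves this — solving exactly, f² + N·c·f − N·c·H = 0 ⇒ f = (−N·c + √((N·c)² + 4·N·c·H))/2 = (−0.0756 + √21924)/2 ≈ 73.996 mm, so f ≈ 74.0 mm.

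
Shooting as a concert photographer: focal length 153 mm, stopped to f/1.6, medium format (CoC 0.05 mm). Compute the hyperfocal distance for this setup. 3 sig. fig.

293 m

Hyperfocal distance H = f²/(N·c) + f = 153²/(1.6 × 0.05) + 153 = 23409/0.08 + 153 ≈ 292765.5 mm ≈ 293 m.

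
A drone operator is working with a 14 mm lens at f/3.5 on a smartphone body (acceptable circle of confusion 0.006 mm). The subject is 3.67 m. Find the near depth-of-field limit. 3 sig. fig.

2.64 m

Hyperfocal distance H = f²/(N·c) + f = 14²/(3.5 × 0.006) + 14 = 196/0.021 + 14 ≈ 9347.3 mm ≈ 9.347 m.
Near limit Dn = s·(H − f)/(H + s − 2f) = 3670 × (9347.3 − 14) / (9347.3 + 3670 − 2 × 14) = 3670 × 9333.3 / 12989.3 ≈ 2637.0 mm ≈ 2.64 m.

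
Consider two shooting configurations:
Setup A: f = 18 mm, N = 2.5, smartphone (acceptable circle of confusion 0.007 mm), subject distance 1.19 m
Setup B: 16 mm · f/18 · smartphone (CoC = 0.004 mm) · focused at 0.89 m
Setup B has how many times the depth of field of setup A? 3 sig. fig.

Setup A: H = 18²/(2.5×0.007) + 18 ≈ 18532.3 mm; DoF = Df − Dn = 1270.42 − 1119.15 ≈ 151.27 mm.
Setup B: H = 16²/(18×0.004) + 16 ≈ 3571.6 mm; DoF = Df − Dn = 1180.08 − 714.39 ≈ 465.69 mm.
Ratio = 465.69 / 151.27 ≈ 3.08.

3.08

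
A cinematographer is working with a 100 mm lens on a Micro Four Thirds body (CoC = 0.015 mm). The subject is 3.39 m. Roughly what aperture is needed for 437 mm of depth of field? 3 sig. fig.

Write h = H − f = f²/(N·c). The thin-lens limits are Dn = s·h/(h + (s−f)) and Df = s·h/(h − (s−f)), so DoF = Df − Dn = 2·s·(s−f)·h / (h² − (s−f)²).
That is a quadratic in h: DoF·h² − 2·s·(s−f)·h − DoF·(s−f)² = 0 ⇒ h = (s−f)·(s + √(s² + DoF²)) / DoF = 3290 × (3390 + √(3390² + 437²)) / 437 = 3290 × (3390 + 3418.05) / 437 ≈ 51255 mm.
Then N = f²/(c·h) = 100² / (0.015 × 51255) = 10000 / 768.83 ≈ 13.

f/13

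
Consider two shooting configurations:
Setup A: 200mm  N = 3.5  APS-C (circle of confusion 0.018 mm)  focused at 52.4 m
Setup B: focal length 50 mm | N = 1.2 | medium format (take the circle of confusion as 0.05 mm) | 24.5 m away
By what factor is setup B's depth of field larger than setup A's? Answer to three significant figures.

5.06

Setup A: H = 200²/(3.5×0.018) + 200 ≈ 635120.6 mm; DoF = Df − Dn = 57094.0 − 48419.2 ≈ 8674.8 mm.
Setup B: H = 50²/(1.2×0.05) + 50 ≈ 41716.7 mm; DoF = Df − Dn = 59293 − 15440 ≈ 43853 mm.
Ratio = 43853 / 8674.8 ≈ 5.06.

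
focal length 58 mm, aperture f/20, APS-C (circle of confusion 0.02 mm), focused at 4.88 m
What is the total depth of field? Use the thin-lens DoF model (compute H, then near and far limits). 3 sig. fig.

Hyperfocal distance H = f²/(N·c) + f = 58²/(20 × 0.02) + 58 = 3364/0.4 + 58 ≈ 8468.0 mm ≈ 8.468 m.
Near limit Dn = s·(H − f)/(H + s − 2f) = 4880 × (8468.0 − 58) / (8468.0 + 4880 − 2 × 58) = 4880 × 8410.0 / 13232.0 ≈ 3101.6 mm.
Far limit Df = s·(H − f)/(H − s) = 4880 × (8468.0 − 58) / (8468.0 − 4880) = 4880 × 8410.0 / 3588.0 ≈ 11438.4 mm.
Depth of field = Df − Dn = 11438.4 − 3101.6 ≈ 8336.8 mm ≈ 8.34 m.

8.34 m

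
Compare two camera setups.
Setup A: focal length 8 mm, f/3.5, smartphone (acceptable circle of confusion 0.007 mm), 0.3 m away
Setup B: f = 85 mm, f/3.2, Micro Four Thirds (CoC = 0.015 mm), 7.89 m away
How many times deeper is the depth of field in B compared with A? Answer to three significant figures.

12.1

Setup A: H = 8²/(3.5×0.007) + 8 ≈ 2620.2 mm; DoF = Df − Dn = 337.755 − 269.837 ≈ 67.918 mm.
Setup B: H = 85²/(3.2×0.015) + 85 ≈ 150605.8 mm; DoF = Df − Dn = 8321.50 − 7501.05 ≈ 820.45 mm.
Ratio = 820.45 / 67.918 ≈ 12.1.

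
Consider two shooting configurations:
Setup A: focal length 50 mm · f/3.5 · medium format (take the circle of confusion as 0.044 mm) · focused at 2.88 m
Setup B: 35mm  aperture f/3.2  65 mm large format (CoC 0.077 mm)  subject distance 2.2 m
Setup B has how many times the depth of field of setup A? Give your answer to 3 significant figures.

Setup A: H = 50²/(3.5×0.044) + 50 ≈ 16283.8 mm; DoF = Df − Dn = 3488.1 − 2452.5 ≈ 1035.6 mm.
Setup B: H = 35²/(3.2×0.077) + 35 ≈ 5006.6 mm; DoF = Df − Dn = 3897.1 − 1532.6 ≈ 2364.5 mm.
Ratio = 2364.5 / 1035.6 ≈ 2.28.

2.28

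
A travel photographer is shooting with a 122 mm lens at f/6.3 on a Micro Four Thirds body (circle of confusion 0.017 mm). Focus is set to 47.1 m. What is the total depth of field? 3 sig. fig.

36.0 m

Hyperfocal distance H = f²/(N·c) + f = 122²/(6.3 × 0.017) + 122 = 14884/0.1071 + 122 ≈ 139094.9 mm ≈ 139.1 m.
Near limit Dn = s·(H − f)/(H + s − 2f) = 47100 × (139094.9 − 122) / (139094.9 + 47100 − 2 × 122) = 47100 × 138972.9 / 185950.9 ≈ 35201 mm.
Far limit Df = s·(H − f)/(H − s) = 47100 × (139094.9 − 122) / (139094.9 − 47100) = 47100 × 138972.9 / 91994.9 ≈ 71152 mm.
Depth of field = Df − Dn = 71152 − 35201 ≈ 35951 mm ≈ 36.0 m.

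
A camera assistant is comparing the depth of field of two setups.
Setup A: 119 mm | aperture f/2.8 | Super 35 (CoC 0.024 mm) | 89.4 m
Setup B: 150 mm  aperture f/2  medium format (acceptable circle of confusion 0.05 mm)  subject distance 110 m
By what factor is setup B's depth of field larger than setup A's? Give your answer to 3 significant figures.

1.53

Setup A: H = 119²/(2.8×0.024) + 119 ≈ 210848.2 mm; DoF = Df − Dn = 155121 − 62795 ≈ 92326 mm.
Setup B: H = 150²/(2×0.05) + 150 ≈ 225150.0 mm; DoF = Df − Dn = 214937 − 73914 ≈ 141023 mm.
Ratio = 141023 / 92326 ≈ 1.53.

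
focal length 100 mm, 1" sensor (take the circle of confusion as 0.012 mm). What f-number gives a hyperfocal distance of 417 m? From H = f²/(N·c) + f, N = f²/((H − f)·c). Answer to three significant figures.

f/2.00

Rearrange H = f²/(N·c) + f for N: N = f² / ((H − f)·c).
N = 100² / ((417000 − 100) × 0.012) = 10000 / 5003 ≈ 2.00.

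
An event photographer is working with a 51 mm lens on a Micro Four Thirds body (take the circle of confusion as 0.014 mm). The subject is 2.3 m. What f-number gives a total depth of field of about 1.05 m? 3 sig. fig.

Write h = H − f = f²/(N·c). The thin-lens limits are Dn = s·h/(h + (s−f)) and Df = s·h/(h − (s−f)), so DoF = Df − Dn = 2·s·(s−f)·h / (h² − (s−f)²).
That is a quadratic in h: DoF·h² − 2·s·(s−f)·h − DoF·(s−f)² = 0 ⇒ h = (s−f)·(s + √(s² + DoF²)) / DoF = 2249 × (2300 + √(2300² + 1050²)) / 1050 = 2249 × (2300 + 2528.34) / 1050 ≈ 10342 mm.
Then N = f²/(c·h) = 51² / (0.014 × 10342) = 2601 / 144.79 ≈ 18.

f/18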